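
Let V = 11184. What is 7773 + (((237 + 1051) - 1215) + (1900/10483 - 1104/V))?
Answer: 19164362585/2442539 ≈ 7846.1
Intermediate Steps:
7773 + (((237 + 1051) - 1215) + (1900/10483 - 1104/V)) = 7773 + (((237 + 1051) - 1215) + (1900/10483 - 1104/11184)) = 7773 + ((1288 - 1215) + (1900*(1/10483) - 1104*1/11184)) = 7773 + (73 + (1900/10483 - 23/233)) = 7773 + (73 + 201591/2442539) = 7773 + 178506938/2442539 = 19164362585/2442539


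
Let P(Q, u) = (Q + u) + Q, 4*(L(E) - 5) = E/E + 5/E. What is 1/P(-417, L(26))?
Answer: -104/86185 ≈ -0.0012067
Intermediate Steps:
L(E) = 21/4 + 5/(4*E) (L(E) = 5 + (E/E + 5/E)/4 = 5 + (1 + 5/E)/4 = 5 + (¼ + 5/(4*E)) = 21/4 + 5/(4*E))
P(Q, u) = u + 2*Q
1/P(-417, L(26)) = 1/((¼)*(5 + 21*26)/26 + 2*(-417)) = 1/((¼)*(1/26)*(5 + 546) - 834) = 1/((¼)*(1/26)*551 - 834) = 1/(551/104 - 834) = 1/(-86185/104) = -104/86185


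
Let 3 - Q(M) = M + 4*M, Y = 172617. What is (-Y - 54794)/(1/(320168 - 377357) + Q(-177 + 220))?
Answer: 13005407679/12124069 ≈ 1072.7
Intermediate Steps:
Q(M) = 3 - 5*M (Q(M) = 3 - (M + 4*M) = 3 - 5*M)
(-Y - 54794)/(1/(320168 - 377357) + Q(-177 + 220)) = (-1*172617 - 54794)/(1/(320168 - 377357) + (3 - 5*(-177 + 220))) = (-172617 - 54794)/(1/(-57189) + (3 - 5*43)) = -227411/(-1/57189 + (3 - 215)) = -227411/(-1/57189 - 212) = -227411/(-12124069/57189) = -227411*(-57189/12124069) = 13005407679/12124069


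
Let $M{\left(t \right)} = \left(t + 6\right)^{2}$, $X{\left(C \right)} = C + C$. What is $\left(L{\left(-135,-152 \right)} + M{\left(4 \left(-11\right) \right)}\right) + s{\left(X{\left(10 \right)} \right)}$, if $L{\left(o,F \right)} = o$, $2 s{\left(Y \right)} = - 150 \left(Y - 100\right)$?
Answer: $7309$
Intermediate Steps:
$X{\left(C \right)} = 2 C$
$s{\left(Y \right)} = 7500 - 75 Y$ ($s{\left(Y \right)} = \frac{\left(-150\right) \left(Y - 100\right)}{2} = \frac{\left(-150\right) \left(-100 + Y\right)}{2} = \frac{15000 - 150 Y}{2} = 7500 - 75 Y$)
$M{\left(t \right)} = \left(6 + t\right)^{2}$
$\left(L{\left(-135,-152 \right)} + M{\left(4 \left(-11\right) \right)}\right) + s{\left(X{\left(10 \right)} \right)} = \left(-135 + \left(6 + 4 \left(-11\right)\right)^{2}\right) + \left(7500 - 75 \cdot 2 \cdot 10\right) = \left(-135 + \left(6 - 44\right)^{2}\right) + \left(7500 - 1500\right) = \left(-135 + \left(-38\right)^{2}\right) + \left(7500 - 1500\right) = \left(-135 + 1444\right) + 6000 = 1309 + 6000 = 7309$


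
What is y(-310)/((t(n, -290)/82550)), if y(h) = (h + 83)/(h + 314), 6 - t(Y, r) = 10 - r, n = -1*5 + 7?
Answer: 9369425/588 ≈ 15934.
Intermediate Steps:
n = 2 (n = -5 + 7 = 2)
t(Y, r) = -4 + r (t(Y, r) = 6 - (10 - r) = 6 + (-10 + r) = -4 + r)
y(h) = (83 + h)/(314 + h)
y(-310)/((t(n, -290)/82550)) = ((83 - 310)/(314 - 310))/(((-4 - 290)/82550)) = (-227/4)/((-294*1/82550)) = ((¼)*(-227))/(-147/41275) = -227/4*(-41275/147) = 9369425/588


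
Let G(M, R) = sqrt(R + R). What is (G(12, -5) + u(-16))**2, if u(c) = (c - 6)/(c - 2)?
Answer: -689/81 + 22*I*sqrt(10)/9 ≈ -8.5062 + 7.73*I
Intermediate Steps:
G(M, R) = sqrt(2)*sqrt(R) (G(M, R) = sqrt(2*R) = sqrt(2)*sqrt(R))
u(c) = (-6 + c)/(-2 + c)
(G(12, -5) + u(-16))**2 = (sqrt(2)*sqrt(-5) + (-6 - 16)/(-2 - 16))**2 = (sqrt(2)*(I*sqrt(5)) - 22/(-18))**2 = (I*sqrt(10) - 1/18*(-22))**2 = (I*sqrt(10) + 11/9)**2 = (11/9 + I*sqrt(10))**2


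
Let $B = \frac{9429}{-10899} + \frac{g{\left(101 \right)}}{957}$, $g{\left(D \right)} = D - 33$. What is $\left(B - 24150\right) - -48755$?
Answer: $\frac{4073496938}{165561} \approx 24604.0$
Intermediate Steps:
$g{\left(D \right)} = -33 + D$
$B = - \frac{131467}{165561}$ ($B = \frac{9429}{-10899} + \frac{-33 + 101}{957} = 9429 \left(- \frac{1}{10899}\right) + 68 \cdot \frac{1}{957} = - \frac{449}{519} + \frac{68}{957} = - \frac{131467}{165561} \approx -0.79407$)
$\left(B - 24150\right) - -48755 = \left(- \frac{131467}{165561} - 24150\right) - -48755 = \left(- \frac{131467}{165561} - 24150\right) + 48755 = - \frac{3998429617}{165561} + 48755 = \frac{4073496938}{165561}$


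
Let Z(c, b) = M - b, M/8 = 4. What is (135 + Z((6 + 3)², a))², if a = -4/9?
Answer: 2271049/81 ≈ 28038.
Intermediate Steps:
M = 32 (M = 8*4 = 32)
a = -4/9 (a = -4*⅑ = -4/9 ≈ -0.44444)
Z(c, b) = 32 - b
(135 + Z((6 + 3)², a))² = (135 + (32 - 1*(-4/9)))² = (135 + (32 + 4/9))² = (135 + 292/9)² = (1507/9)² = 2271049/81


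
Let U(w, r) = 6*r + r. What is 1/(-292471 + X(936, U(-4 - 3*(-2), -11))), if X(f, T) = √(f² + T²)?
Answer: -292471/85538403816 - 5*√35281/85538403816 ≈ -3.4302e-6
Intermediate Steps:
U(w, r) = 7*r
X(f, T) = √(T² + f²)
1/(-292471 + X(936, U(-4 - 3*(-2), -11))) = 1/(-292471 + √((7*(-11))² + 936²)) = 1/(-292471 + √((-77)² + 876096)) = 1/(-292471 + √(5929 + 876096)) = 1/(-292471 + √882025) = 1/(-292471 + 5*√35281)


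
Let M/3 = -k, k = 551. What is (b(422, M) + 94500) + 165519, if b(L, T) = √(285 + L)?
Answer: 260019 + √707 ≈ 2.6005e+5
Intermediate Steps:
M = -1653 (M = 3*(-1*551) = 3*(-551) = -1653)
(b(422, M) + 94500) + 165519 = (√(285 + 422) + 94500) + 165519 = (√707 + 94500) + 165519 = (94500 + √707) + 165519 = 260019 + √707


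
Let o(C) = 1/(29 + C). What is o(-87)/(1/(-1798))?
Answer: 31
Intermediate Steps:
o(-87)/(1/(-1798)) = 1/((29 - 87)*(1/(-1798))) = 1/((-58)*(-1/1798)) = -1/58*(-1798) = 31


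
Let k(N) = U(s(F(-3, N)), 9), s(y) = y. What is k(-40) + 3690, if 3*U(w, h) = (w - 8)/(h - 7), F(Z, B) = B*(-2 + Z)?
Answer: 3722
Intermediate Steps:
U(w, h) = (-8 + w)/(3*(-7 + h)) (U(w, h) = ((w - 8)/(h - 7))/3 = ((-8 + w)/(-7 + h))/3 = (-8 + w)/(3*(-7 + h)))
k(N) = -4/3 - 5*N/6 (k(N) = (-8 + N*(-2 - 3))/(3*(-7 + 9)) = (1/3)*(-8 + N*(-5))/2 = (1/3)*(1/2)*(-8 - 5*N) = -4/3 - 5*N/6)
k(-40) + 3690 = (-4/3 - 5/6*(-40)) + 3690 = (-4/3 + 100/3) + 3690 = 32 + 3690 = 3722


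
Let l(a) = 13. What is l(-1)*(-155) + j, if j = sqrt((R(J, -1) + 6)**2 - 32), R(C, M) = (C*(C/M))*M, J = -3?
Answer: -2015 + sqrt(193) ≈ -2001.1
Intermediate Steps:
R(C, M) = C**2 (R(C, M) = (C**2/M)*M = C**2)
j = sqrt(193) (j = sqrt(((-3)**2 + 6)**2 - 32) = sqrt((9 + 6)**2 - 32) = sqrt(15**2 - 32) = sqrt(225 - 32) = sqrt(193) ≈ 13.892)
l(-1)*(-155) + j = 13*(-155) + sqrt(193) = -2015 + sqrt(193)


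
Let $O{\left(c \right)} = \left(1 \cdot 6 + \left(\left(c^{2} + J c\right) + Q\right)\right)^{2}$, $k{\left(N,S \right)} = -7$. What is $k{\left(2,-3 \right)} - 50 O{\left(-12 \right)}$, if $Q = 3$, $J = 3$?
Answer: $-684457$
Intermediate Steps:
$O{\left(c \right)} = \left(9 + c^{2} + 3 c\right)^{2}$ ($O{\left(c \right)} = \left(1 \cdot 6 + \left(\left(c^{2} + 3 c\right) + 3\right)\right)^{2} = \left(6 + \left(3 + c^{2} + 3 c\right)\right)^{2} = \left(9 + c^{2} + 3 c\right)^{2}$)
$k{\left(2,-3 \right)} - 50 O{\left(-12 \right)} = -7 - 50 \left(9 + \left(-12\right)^{2} + 3 \left(-12\right)\right)^{2} = -7 - 50 \left(9 + 144 - 36\right)^{2} = -7 - 50 \cdot 117^{2} = -7 - 684450 = -684457$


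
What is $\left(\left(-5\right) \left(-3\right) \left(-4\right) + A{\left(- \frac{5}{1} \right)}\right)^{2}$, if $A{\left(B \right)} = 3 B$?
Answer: $5625$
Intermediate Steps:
$\left(\left(-5\right) \left(-3\right) \left(-4\right) + A{\left(- \frac{5}{1} \right)}\right)^{2} = \left(\left(-5\right) \left(-3\right) \left(-4\right) + 3 \left(- \frac{5}{1}\right)\right)^{2} = \left(15 \left(-4\right) + 3 \left(\left(-5\right) 1\right)\right)^{2} = \left(-60 + 3 \left(-5\right)\right)^{2} = \left(-60 - 15\right)^{2} = \left(-75\right)^{2} = 5625$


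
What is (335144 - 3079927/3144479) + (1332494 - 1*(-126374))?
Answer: 5641229979821/3144479 ≈ 1.7940e+6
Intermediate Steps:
(335144 - 3079927/3144479) + (1332494 - 1*(-126374)) = (335144 - 3079927*1/3144479) + (1332494 + 126374) = (335144 - 3079927/3144479) + 1458868 = 1053850190049/3144479 + 1458868 = 5641229979821/3144479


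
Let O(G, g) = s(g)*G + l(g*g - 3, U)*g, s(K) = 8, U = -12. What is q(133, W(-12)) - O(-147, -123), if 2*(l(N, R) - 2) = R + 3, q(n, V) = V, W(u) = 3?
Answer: 1743/2 ≈ 871.50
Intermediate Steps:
l(N, R) = 7/2 + R/2 (l(N, R) = 2 + (R + 3)/2 = 2 + (3 + R)/2 = 2 + (3/2 + R/2) = 7/2 + R/2)
O(G, g) = 8*G - 5*g/2 (O(G, g) = 8*G + (7/2 + (½)*(-12))*g = 8*G + (7/2 - 6)*g = 8*G - 5*g/2)
q(133, W(-12)) - O(-147, -123) = 3 - (8*(-147) - 5/2*(-123)) = 3 - (-1176 + 615/2) = 3 - 1*(-1737/2) = 3 + 1737/2 = 1743/2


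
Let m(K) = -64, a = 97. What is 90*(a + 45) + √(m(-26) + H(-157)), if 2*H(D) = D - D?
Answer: 12780 + 8*I ≈ 12780.0 + 8.0*I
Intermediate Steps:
H(D) = 0 (H(D) = (D - D)/2 = (½)*0 = 0)
90*(a + 45) + √(m(-26) + H(-157)) = 90*(97 + 45) + √(-64 + 0) = 90*142 + √(-64) = 12780 + 8*I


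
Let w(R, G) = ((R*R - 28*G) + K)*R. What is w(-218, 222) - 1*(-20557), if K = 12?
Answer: -8987203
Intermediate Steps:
w(R, G) = R*(12 + R**2 - 28*G) (w(R, G) = ((R*R - 28*G) + 12)*R = ((R**2 - 28*G) + 12)*R = (12 + R**2 - 28*G)*R = R*(12 + R**2 - 28*G))
w(-218, 222) - 1*(-20557) = -218*(12 + (-218)**2 - 28*222) - 1*(-20557) = -218*(12 + 47524 - 6216) + 20557 = -218*41320 + 20557 = -9007760 + 20557 = -8987203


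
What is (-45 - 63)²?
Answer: 11664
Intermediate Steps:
(-45 - 63)² = (-108)² = 11664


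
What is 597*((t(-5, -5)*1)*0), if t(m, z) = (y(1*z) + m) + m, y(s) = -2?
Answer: 0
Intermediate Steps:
t(m, z) = -2 + 2*m (t(m, z) = (-2 + m) + m = -2 + 2*m)
597*((t(-5, -5)*1)*0) = 597*(((-2 + 2*(-5))*1)*0) = 597*(((-2 - 10)*1)*0) = 597*(-12*1*0) = 597*(-12*0) = 597*0 = 0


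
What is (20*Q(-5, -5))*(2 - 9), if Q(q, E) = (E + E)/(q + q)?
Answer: -140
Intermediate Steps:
Q(q, E) = E/q (Q(q, E) = (2*E)/((2*q)) = (2*E)*(1/(2*q)) = E/q)
(20*Q(-5, -5))*(2 - 9) = (20*(-5/(-5)))*(2 - 9) = (20*(-5*(-1/5)))*(-7) = (20*1)*(-7) = 20*(-7) = -140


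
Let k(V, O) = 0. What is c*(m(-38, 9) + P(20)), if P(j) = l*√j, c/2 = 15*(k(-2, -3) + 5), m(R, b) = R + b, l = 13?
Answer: -4350 + 3900*√5 ≈ 4370.7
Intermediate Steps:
c = 150 (c = 2*(15*(0 + 5)) = 2*(15*5) = 2*75 = 150)
P(j) = 13*√j
c*(m(-38, 9) + P(20)) = 150*((-38 + 9) + 13*√20) = 150*(-29 + 13*(2*√5)) = 150*(-29 + 26*√5) = -4350 + 3900*√5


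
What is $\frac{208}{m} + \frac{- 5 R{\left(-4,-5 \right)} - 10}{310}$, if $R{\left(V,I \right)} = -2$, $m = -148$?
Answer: $- \frac{52}{37} \approx -1.4054$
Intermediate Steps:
$\frac{208}{m} + \frac{- 5 R{\left(-4,-5 \right)} - 10}{310} = \frac{208}{-148} + \frac{\left(-5\right) \left(-2\right) - 10}{310} = 208 \left(- \frac{1}{148}\right) + \left(10 - 10\right) \frac{1}{310} = - \frac{52}{37} + 0 \cdot \frac{1}{310} = - \frac{52}{37} + 0 = - \frac{52}{37}$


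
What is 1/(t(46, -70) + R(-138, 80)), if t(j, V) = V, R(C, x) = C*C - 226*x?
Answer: 1/894 ≈ 0.0011186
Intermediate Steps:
R(C, x) = C**2 - 226*x
1/(t(46, -70) + R(-138, 80)) = 1/(-70 + ((-138)**2 - 226*80)) = 1/(-70 + (19044 - 18080)) = 1/(-70 + 964) = 1/894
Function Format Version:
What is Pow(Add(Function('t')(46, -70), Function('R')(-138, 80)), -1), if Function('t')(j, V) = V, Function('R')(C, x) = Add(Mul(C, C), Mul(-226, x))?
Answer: Rational(1, 894) ≈ 0.0011186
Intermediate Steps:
Function('R')(C, x) = Add(Pow(C, 2), Mul(-226, x))
Pow(Add(Function('t')(46, -70), Function('R')(-138, 80)), -1) = Pow(Add(-70, Add(Pow(-138, 2), Mul(-226, 80))), -1) = Pow(Add(-70, Add(19044, -18080)), -1) = Pow(Add(-70, 964), -1) = Pow(894, -1) = Rational(1, 894)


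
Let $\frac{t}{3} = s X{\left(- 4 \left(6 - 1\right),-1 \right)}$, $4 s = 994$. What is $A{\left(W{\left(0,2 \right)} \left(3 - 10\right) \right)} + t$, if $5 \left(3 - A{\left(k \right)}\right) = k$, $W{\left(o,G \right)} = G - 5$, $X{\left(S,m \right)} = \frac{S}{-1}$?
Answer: $\frac{74544}{5} \approx 14909.0$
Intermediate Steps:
$X{\left(S,m \right)} = - S$ ($X{\left(S,m \right)} = S \left(-1\right) = - S$)
$s = \frac{497}{2}$ ($s = \frac{1}{4} \cdot 994 = \frac{497}{2} \approx 248.5$)
$W{\left(o,G \right)} = -5 + G$ ($W{\left(o,G \right)} = G - 5 = -5 + G$)
$A{\left(k \right)} = 3 - \frac{k}{5}$
$t = 14910$ ($t = 3 \frac{497 \left(- \left(-4\right) \left(6 - 1\right)\right)}{2} = 3 \frac{497 \left(- \left(-4\right) 5\right)}{2} = 3 \frac{497 \left(\left(-1\right) \left(-20\right)\right)}{2} = 3 \cdot \frac{497}{2} \cdot 20 = 3 \cdot 4970 = 14910$)
$A{\left(W{\left(0,2 \right)} \left(3 - 10\right) \right)} + t = \left(3 - \frac{\left(-5 + 2\right) \left(3 - 10\right)}{5}\right) + 14910 = \left(3 - \frac{\left(-3\right) \left(-7\right)}{5}\right) + 14910 = \left(3 - \frac{21}{5}\right) + 14910 = - \frac{6}{5} + 14910 = \frac{74544}{5}$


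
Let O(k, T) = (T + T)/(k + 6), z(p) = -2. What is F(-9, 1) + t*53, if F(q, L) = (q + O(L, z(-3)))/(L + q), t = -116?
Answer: -344221/56 ≈ -6146.8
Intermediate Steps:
O(k, T) = 2*T/(6 + k) (O(k, T) = (2*T)/(6 + k) = 2*T/(6 + k))
F(q, L) = (q - 4/(6 + L))/(L + q) (F(q, L) = (q + 2*(-2)/(6 + L))/(L + q) = (q - 4/(6 + L))/(L + q))
F(-9, 1) + t*53 = (-4 - 9*(6 + 1))/((6 + 1)*(1 - 9)) - 116*53 = (-4 - 9*7)/(7*(-8)) - 6148 = (⅐)*(-⅛)*(-4 - 63) - 6148 = (⅐)*(-⅛)*(-67) - 6148 = 67/56 - 6148 = -344221/56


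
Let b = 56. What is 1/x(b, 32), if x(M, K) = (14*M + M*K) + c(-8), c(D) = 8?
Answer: 1/2584 ≈ 0.00038700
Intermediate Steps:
x(M, K) = 8 + 14*M + K*M (x(M, K) = (14*M + M*K) + 8 = (14*M + K*M) + 8 = 8 + 14*M + K*M)
1/x(b, 32) = 1/(8 + 14*56 + 32*56) = 1/(8 + 784 + 1792) = 1/2584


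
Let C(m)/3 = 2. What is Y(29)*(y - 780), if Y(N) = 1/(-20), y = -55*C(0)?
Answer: 111/2 ≈ 55.500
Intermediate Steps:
C(m) = 6 (C(m) = 3*2 = 6)
y = -330 (y = -55*6 = -330)
Y(N) = -1/20
Y(29)*(y - 780) = -(-330 - 780)/20 = -1/20*(-1110) = 111/2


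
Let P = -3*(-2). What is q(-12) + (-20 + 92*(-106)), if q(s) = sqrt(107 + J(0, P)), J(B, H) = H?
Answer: -9772 + sqrt(113) ≈ -9761.4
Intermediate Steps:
P = 6
q(s) = sqrt(113) (q(s) = sqrt(107 + 6) = sqrt(113))
q(-12) + (-20 + 92*(-106)) = sqrt(113) + (-20 + 92*(-106)) = sqrt(113) + (-20 - 9752) = sqrt(113) - 9772 = -9772 + sqrt(113)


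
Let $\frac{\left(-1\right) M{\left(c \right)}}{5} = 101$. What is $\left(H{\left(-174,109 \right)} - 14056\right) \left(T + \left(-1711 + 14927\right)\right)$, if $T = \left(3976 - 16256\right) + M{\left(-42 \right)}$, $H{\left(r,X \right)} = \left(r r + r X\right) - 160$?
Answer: $-1252486$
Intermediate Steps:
$H{\left(r,X \right)} = -160 + r^{2} + X r$ ($H{\left(r,X \right)} = \left(r^{2} + X r\right) - 160 = -160 + r^{2} + X r$)
$M{\left(c \right)} = -505$ ($M{\left(c \right)} = \left(-5\right) 101 = -505$)
$T = -12785$ ($T = \left(3976 - 16256\right) - 505 = -12280 - 505 = -12785$)
$\left(H{\left(-174,109 \right)} - 14056\right) \left(T + \left(-1711 + 14927\right)\right) = \left(\left(-160 + \left(-174\right)^{2} + 109 \left(-174\right)\right) - 14056\right) \left(-12785 + \left(-1711 + 14927\right)\right) = \left(\left(-160 + 30276 - 18966\right) - 14056\right) \left(-12785 + 13216\right) = \left(11150 - 14056\right) 431 = \left(-2906\right) 431 = -1252486$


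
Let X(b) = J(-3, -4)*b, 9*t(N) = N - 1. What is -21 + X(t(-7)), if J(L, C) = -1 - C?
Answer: -71/3 ≈ -23.667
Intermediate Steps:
t(N) = -1/9 + N/9 (t(N) = (N - 1)/9 = (-1 + N)/9 = -1/9 + N/9)
X(b) = 3*b (X(b) = (-1 - 1*(-4))*b = (-1 + 4)*b = 3*b)
-21 + X(t(-7)) = -21 + 3*(-1/9 + (1/9)*(-7)) = -21 + 3*(-1/9 - 7/9) = -21 + 3*(-8/9) = -21 - 8/3 = -71/3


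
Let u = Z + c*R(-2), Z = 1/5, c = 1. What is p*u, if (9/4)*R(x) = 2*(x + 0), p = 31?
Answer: -2201/45 ≈ -48.911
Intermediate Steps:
R(x) = 8*x/9 (R(x) = 4*(2*(x + 0))/9 = 4*(2*x)/9 = 8*x/9)
Z = 1/5 ≈ 0.20000
u = -71/45 (u = 1/5 + 1*((8/9)*(-2)) = 1/5 + 1*(-16/9) = 1/5 - 16/9 = -71/45 ≈ -1.5778)
p*u = 31*(-71/45) = -2201/45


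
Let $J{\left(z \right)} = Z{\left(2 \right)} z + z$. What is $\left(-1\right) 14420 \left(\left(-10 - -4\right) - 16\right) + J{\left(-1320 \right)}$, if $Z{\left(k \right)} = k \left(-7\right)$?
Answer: $334400$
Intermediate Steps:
$Z{\left(k \right)} = - 7 k$
$J{\left(z \right)} = - 13 z$ ($J{\left(z \right)} = \left(-7\right) 2 z + z = - 14 z + z = - 13 z$)
$\left(-1\right) 14420 \left(\left(-10 - -4\right) - 16\right) + J{\left(-1320 \right)} = \left(-1\right) 14420 \left(\left(-10 - -4\right) - 16\right) - -17160 = - 14420 \left(\left(-10 + 4\right) - 16\right) + 17160 = - 14420 \left(-6 - 16\right) + 17160 = \left(-14420\right) \left(-22\right) + 17160 = 317240 + 17160 = 334400$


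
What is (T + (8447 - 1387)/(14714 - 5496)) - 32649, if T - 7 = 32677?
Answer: 164845/4609 ≈ 35.766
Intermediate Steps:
T = 32684 (T = 7 + 32677 = 32684)
(T + (8447 - 1387)/(14714 - 5496)) - 32649 = (32684 + (8447 - 1387)/(14714 - 5496)) - 32649 = (32684 + 7060/9218) - 32649 = (32684 + 7060*(1/9218)) - 32649 = (32684 + 3530/4609) - 32649 = 150644086/4609 - 32649 = 164845/4609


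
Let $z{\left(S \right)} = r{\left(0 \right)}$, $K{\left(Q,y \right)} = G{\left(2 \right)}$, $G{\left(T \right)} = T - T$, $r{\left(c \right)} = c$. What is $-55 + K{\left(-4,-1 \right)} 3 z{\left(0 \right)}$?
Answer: $-55$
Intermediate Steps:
$G{\left(T \right)} = 0$
$K{\left(Q,y \right)} = 0$
$z{\left(S \right)} = 0$
$-55 + K{\left(-4,-1 \right)} 3 z{\left(0 \right)} = -55 + 0 \cdot 3 \cdot 0 = -55 + 0 \cdot 0 = -55 + 0 = -55$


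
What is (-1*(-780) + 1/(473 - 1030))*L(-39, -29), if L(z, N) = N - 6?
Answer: -15206065/557 ≈ -27300.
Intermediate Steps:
L(z, N) = -6 + N
(-1*(-780) + 1/(473 - 1030))*L(-39, -29) = (-1*(-780) + 1/(473 - 1030))*(-6 - 29) = (780 + 1/(-557))*(-35) = (780 - 1/557)*(-35) = (434459/557)*(-35) = -15206065/557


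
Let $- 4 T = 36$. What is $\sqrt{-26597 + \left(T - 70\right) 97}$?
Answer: $2 i \sqrt{8565} \approx 185.09 i$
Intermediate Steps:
$T = -9$ ($T = \left(- \frac{1}{4}\right) 36 = -9$)
$\sqrt{-26597 + \left(T - 70\right) 97} = \sqrt{-26597 + \left(-9 - 70\right) 97} = \sqrt{-26597 - 7663} = \sqrt{-34260} = 2 i \sqrt{8565}$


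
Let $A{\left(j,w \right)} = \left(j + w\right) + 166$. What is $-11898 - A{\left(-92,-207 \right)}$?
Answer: $-11765$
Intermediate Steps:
$A{\left(j,w \right)} = 166 + j + w$
$-11898 - A{\left(-92,-207 \right)} = -11898 - \left(166 - 92 - 207\right) = -11898 - -133 = -11898 + 133 = -11765$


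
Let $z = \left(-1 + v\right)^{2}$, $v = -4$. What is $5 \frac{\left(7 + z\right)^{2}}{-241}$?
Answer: $- \frac{5120}{241} \approx -21.245$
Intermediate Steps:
$z = 25$ ($z = \left(-1 - 4\right)^{2} = \left(-5\right)^{2} = 25$)
$5 \frac{\left(7 + z\right)^{2}}{-241} = 5 \frac{\left(7 + 25\right)^{2}}{-241} = 5 \cdot 32^{2} \left(- \frac{1}{241}\right) = 5 \cdot 1024 \left(- \frac{1}{241}\right) = 5 \left(- \frac{1024}{241}\right) = - \frac{5120}{241}$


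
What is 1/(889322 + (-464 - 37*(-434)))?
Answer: 1/904916 ≈ 1.1051e-6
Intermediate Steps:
1/(889322 + (-464 - 37*(-434))) = 1/(889322 + (-464 + 16058)) = 1/(889322 + 15594) = 1/904916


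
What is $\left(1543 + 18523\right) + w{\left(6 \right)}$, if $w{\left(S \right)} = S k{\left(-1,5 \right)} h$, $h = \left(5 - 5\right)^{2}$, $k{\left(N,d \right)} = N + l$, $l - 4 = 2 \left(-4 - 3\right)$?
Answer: $20066$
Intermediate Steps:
$l = -10$ ($l = 4 + 2 \left(-4 - 3\right) = 4 + 2 \left(-7\right) = 4 - 14 = -10$)
$k{\left(N,d \right)} = -10 + N$ ($k{\left(N,d \right)} = N - 10 = -10 + N$)
$h = 0$ ($h = 0^{2} = 0$)
$w{\left(S \right)} = 0$ ($w{\left(S \right)} = S \left(-10 - 1\right) 0 = S \left(-11\right) 0 = - 11 S 0 = 0$)
$\left(1543 + 18523\right) + w{\left(6 \right)} = \left(1543 + 18523\right) + 0 = 20066 + 0 = 20066$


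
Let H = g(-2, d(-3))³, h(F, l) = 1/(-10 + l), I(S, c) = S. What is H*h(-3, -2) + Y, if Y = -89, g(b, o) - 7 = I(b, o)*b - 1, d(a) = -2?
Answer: -517/3 ≈ -172.33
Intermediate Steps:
g(b, o) = 6 + b² (g(b, o) = 7 + (b*b - 1) = 7 + (b² - 1) = 7 + (-1 + b²) = 6 + b²)
H = 1000 (H = (6 + (-2)²)³ = (6 + 4)³ = 10³ = 1000)
H*h(-3, -2) + Y = 1000/(-10 - 2) - 89 = 1000/(-12) - 89 = 1000*(-1/12) - 89 = -250/3 - 89 = -517/3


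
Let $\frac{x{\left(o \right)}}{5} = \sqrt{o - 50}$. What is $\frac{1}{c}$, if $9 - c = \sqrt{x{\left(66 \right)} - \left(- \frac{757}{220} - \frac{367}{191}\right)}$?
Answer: $\frac{378180}{2337893} + \frac{2 \sqrt{11195462135}}{2337893} \approx 0.25228$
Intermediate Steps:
$x{\left(o \right)} = 5 \sqrt{-50 + o}$ ($x{\left(o \right)} = 5 \sqrt{o - 50} = 5 \sqrt{-50 + o}$)
$c = 9 - \frac{\sqrt{11195462135}}{21010}$ ($c = 9 - \sqrt{5 \sqrt{-50 + 66} - \left(- \frac{757}{220} - \frac{367}{191}\right)} = 9 - \sqrt{5 \sqrt{16} - - \frac{225327}{42020}} = 9 - \sqrt{5 \cdot 4 + \left(\frac{367}{191} + \frac{757}{220}\right)} = 9 - \sqrt{20 + \frac{225327}{42020}} = 9 - \sqrt{\frac{1065727}{42020}} = 9 - \frac{\sqrt{11195462135}}{21010} \approx 3.9639$)
$\frac{1}{c} = \frac{1}{9 - \frac{\sqrt{11195462135}}{21010}}$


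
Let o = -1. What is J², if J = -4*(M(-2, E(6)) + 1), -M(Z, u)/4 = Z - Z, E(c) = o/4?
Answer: 16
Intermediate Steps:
E(c) = -¼ (E(c) = -1/4 = -1*¼ = -¼)
M(Z, u) = 0 (M(Z, u) = -4*(Z - Z) = -4*0 = 0)
J = -4 (J = -4*(0 + 1) = -4*1 = -4)
J² = (-4)² = 16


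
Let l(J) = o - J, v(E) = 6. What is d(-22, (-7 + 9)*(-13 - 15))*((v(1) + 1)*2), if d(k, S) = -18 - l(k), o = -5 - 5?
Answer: -420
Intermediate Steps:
o = -10
l(J) = -10 - J
d(k, S) = -8 + k (d(k, S) = -18 - (-10 - k) = -18 + (10 + k) = -8 + k)
d(-22, (-7 + 9)*(-13 - 15))*((v(1) + 1)*2) = (-8 - 22)*((6 + 1)*2) = -210*2 = -30*14 = -420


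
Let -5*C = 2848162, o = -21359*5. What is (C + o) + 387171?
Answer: -1446282/5 ≈ -2.8926e+5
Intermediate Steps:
o = -106795
C = -2848162/5 (C = -1/5*2848162 = -2848162/5 ≈ -5.6963e+5)
(C + o) + 387171 = (-2848162/5 - 106795) + 387171 = -3382137/5 + 387171 = -1446282/5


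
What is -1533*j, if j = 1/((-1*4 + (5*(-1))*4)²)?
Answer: -511/192 ≈ -2.6615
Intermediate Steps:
j = 1/576 (j = 1/((-4 - 5*4)²) = 1/((-4 - 20)²) = 1/((-24)²) = 1/576 ≈ 0.0017361)
-1533*j = -1533*1/576 = -511/192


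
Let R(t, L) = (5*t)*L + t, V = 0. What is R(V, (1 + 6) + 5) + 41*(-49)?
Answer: -2009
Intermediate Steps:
R(t, L) = t + 5*L*t (R(t, L) = 5*L*t + t = t + 5*L*t)
R(V, (1 + 6) + 5) + 41*(-49) = 0*(1 + 5*((1 + 6) + 5)) + 41*(-49) = 0*(1 + 5*(7 + 5)) - 2009 = 0*(1 + 5*12) - 2009 = 0*(1 + 60) - 2009 = 0*61 - 2009 = 0 - 2009 = -2009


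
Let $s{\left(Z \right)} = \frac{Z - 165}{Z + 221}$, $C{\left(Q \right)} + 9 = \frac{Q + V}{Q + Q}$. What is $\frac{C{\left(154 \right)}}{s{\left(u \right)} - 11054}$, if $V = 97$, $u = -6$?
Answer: $\frac{542015}{732048548} \approx 0.00074041$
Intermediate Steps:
$C{\left(Q \right)} = -9 + \frac{97 + Q}{2 Q}$ ($C{\left(Q \right)} = -9 + \frac{Q + 97}{Q + Q} = -9 + \frac{97 + Q}{2 Q}$)
$s{\left(Z \right)} = \frac{-165 + Z}{221 + Z}$
$\frac{C{\left(154 \right)}}{s{\left(u \right)} - 11054} = \frac{\frac{1}{2} \cdot \frac{1}{154} \left(97 - 2618\right)}{\frac{-165 - 6}{221 - 6} - 11054} = \frac{\frac{1}{2} \cdot \frac{1}{154} \left(97 - 2618\right)}{\frac{1}{215} \left(-171\right) - 11054} = \frac{\frac{1}{2} \cdot \frac{1}{154} \left(-2521\right)}{\frac{1}{215} \left(-171\right) - 11054} = - \frac{2521}{308 \left(- \frac{171}{215} - 11054\right)} = - \frac{2521}{308 \left(- \frac{2376781}{215}\right)} = \left(- \frac{2521}{308}\right) \left(- \frac{215}{2376781}\right) = \frac{542015}{732048548}$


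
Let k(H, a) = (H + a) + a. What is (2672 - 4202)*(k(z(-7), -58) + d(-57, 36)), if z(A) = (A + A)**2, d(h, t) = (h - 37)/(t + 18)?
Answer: -359210/3 ≈ -1.1974e+5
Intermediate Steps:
d(h, t) = (-37 + h)/(18 + t)
z(A) = 4*A**2 (z(A) = (2*A)**2 = 4*A**2)
k(H, a) = H + 2*a
(2672 - 4202)*(k(z(-7), -58) + d(-57, 36)) = (2672 - 4202)*((4*(-7)**2 + 2*(-58)) + (-37 - 57)/(18 + 36)) = -1530*((4*49 - 116) - 94/54) = -1530*((196 - 116) + (1/54)*(-94)) = -1530*(80 - 47/27) = -1530*2113/27 = -359210/3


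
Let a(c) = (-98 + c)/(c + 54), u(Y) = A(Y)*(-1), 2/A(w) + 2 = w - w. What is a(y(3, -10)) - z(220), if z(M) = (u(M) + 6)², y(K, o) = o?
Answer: -566/11 ≈ -51.455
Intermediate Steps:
A(w) = -1 (A(w) = 2/(-2 + (w - w)) = 2/(-2 + 0) = 2/(-2) = 2*(-½) = -1)
u(Y) = 1 (u(Y) = -1*(-1) = 1)
z(M) = 49 (z(M) = (1 + 6)² = 7² = 49)
a(c) = (-98 + c)/(54 + c)
a(y(3, -10)) - z(220) = (-98 - 10)/(54 - 10) - 1*49 = -108/44 - 49 = (1/44)*(-108) - 49 = -27/11 - 49 = -566/11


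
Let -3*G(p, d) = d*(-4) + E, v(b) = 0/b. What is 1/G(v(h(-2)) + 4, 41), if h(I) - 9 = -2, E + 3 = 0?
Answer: 3/167 ≈ 0.017964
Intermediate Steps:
E = -3 (E = -3 + 0 = -3)
h(I) = 7 (h(I) = 9 - 2 = 7)
v(b) = 0
G(p, d) = 1 + 4*d/3 (G(p, d) = -(d*(-4) - 3)/3 = -(-4*d - 3)/3 = -(-3 - 4*d)/3 = 1 + 4*d/3)
1/G(v(h(-2)) + 4, 41) = 1/(1 + (4/3)*41) = 1/(1 + 164/3) = 1/(167/3) = 3/167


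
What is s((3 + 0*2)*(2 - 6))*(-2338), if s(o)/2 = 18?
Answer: -84168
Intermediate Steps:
s(o) = 36 (s(o) = 2*18 = 36)
s((3 + 0*2)*(2 - 6))*(-2338) = 36*(-2338) = -84168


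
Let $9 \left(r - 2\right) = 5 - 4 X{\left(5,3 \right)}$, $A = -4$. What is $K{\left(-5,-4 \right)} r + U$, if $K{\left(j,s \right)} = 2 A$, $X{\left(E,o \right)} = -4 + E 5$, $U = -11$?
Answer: $\frac{389}{9} \approx 43.222$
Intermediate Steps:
$X{\left(E,o \right)} = -4 + 5 E$
$K{\left(j,s \right)} = -8$ ($K{\left(j,s \right)} = 2 \left(-4\right) = -8$)
$r = - \frac{61}{9}$ ($r = 2 + \frac{5 - 4 \left(-4 + 5 \cdot 5\right)}{9} = 2 + \frac{5 - 4 \left(-4 + 25\right)}{9} = 2 + \frac{5 - 84}{9} = 2 + \frac{1}{9} \left(-79\right) = 2 - \frac{79}{9} = - \frac{61}{9} \approx -6.7778$)
$K{\left(-5,-4 \right)} r + U = \left(-8\right) \left(- \frac{61}{9}\right) - 11 = \frac{488}{9} - 11 = \frac{389}{9}$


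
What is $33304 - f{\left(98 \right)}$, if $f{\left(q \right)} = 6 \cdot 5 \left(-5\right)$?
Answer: $33454$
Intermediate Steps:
$f{\left(q \right)} = -150$ ($f{\left(q \right)} = 30 \left(-5\right) = -150$)
$33304 - f{\left(98 \right)} = 33304 - -150 = 33304 + 150 = 33454$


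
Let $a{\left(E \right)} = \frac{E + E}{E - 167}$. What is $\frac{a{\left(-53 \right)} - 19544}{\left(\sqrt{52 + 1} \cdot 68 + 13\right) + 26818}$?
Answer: $- \frac{57680934997}{79162323790} + \frac{73092758 \sqrt{53}}{39581161895} \approx -0.7152$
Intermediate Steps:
$a{\left(E \right)} = \frac{2 E}{-167 + E}$
$\frac{a{\left(-53 \right)} - 19544}{\left(\sqrt{52 + 1} \cdot 68 + 13\right) + 26818} = \frac{2 \left(-53\right) \frac{1}{-167 - 53} - 19544}{\left(\sqrt{52 + 1} \cdot 68 + 13\right) + 26818} = \frac{2 \left(-53\right) \frac{1}{-220} - 19544}{\left(\sqrt{53} \cdot 68 + 13\right) + 26818} = \frac{2 \left(-53\right) \left(- \frac{1}{220}\right) - 19544}{\left(68 \sqrt{53} + 13\right) + 26818} = \frac{\frac{53}{110} - 19544}{\left(13 + 68 \sqrt{53}\right) + 26818} = - \frac{2149787}{110 \left(26831 + 68 \sqrt{53}\right)}$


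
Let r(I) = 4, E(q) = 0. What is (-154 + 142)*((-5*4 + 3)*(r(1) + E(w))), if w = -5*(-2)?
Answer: 816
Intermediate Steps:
w = 10
(-154 + 142)*((-5*4 + 3)*(r(1) + E(w))) = (-154 + 142)*((-5*4 + 3)*(4 + 0)) = -12*(-20 + 3)*4 = -(-204)*4 = -12*(-68) = 816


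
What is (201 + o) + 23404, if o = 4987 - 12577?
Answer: 16015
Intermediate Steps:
o = -7590
(201 + o) + 23404 = (201 - 7590) + 23404 = -7389 + 23404 = 16015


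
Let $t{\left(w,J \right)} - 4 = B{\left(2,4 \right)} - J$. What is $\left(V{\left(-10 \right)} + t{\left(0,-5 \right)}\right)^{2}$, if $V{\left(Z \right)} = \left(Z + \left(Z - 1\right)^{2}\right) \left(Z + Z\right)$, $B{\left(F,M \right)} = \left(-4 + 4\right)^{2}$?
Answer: $4888521$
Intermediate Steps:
$B{\left(F,M \right)} = 0$ ($B{\left(F,M \right)} = 0^{2} = 0$)
$V{\left(Z \right)} = 2 Z \left(Z + \left(-1 + Z\right)^{2}\right)$ ($V{\left(Z \right)} = \left(Z + \left(-1 + Z\right)^{2}\right) 2 Z = 2 Z \left(Z + \left(-1 + Z\right)^{2}\right)$)
$t{\left(w,J \right)} = 4 - J$ ($t{\left(w,J \right)} = 4 + \left(0 - J\right) = 4 - J$)
$\left(V{\left(-10 \right)} + t{\left(0,-5 \right)}\right)^{2} = \left(2 \left(-10\right) \left(-10 + \left(-1 - 10\right)^{2}\right) + \left(4 - -5\right)\right)^{2} = \left(2 \left(-10\right) \left(-10 + \left(-11\right)^{2}\right) + \left(4 + 5\right)\right)^{2} = \left(2 \left(-10\right) \left(-10 + 121\right) + 9\right)^{2} = \left(2 \left(-10\right) 111 + 9\right)^{2} = \left(-2220 + 9\right)^{2} = \left(-2211\right)^{2} = 4888521$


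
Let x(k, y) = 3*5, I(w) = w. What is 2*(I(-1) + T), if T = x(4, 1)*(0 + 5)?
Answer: 148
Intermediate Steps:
x(k, y) = 15
T = 75 (T = 15*(0 + 5) = 15*5 = 75)
2*(I(-1) + T) = 2*(-1 + 75) = 2*74 = 148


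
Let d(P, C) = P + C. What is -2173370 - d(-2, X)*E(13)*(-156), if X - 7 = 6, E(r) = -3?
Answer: -2178518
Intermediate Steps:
X = 13 (X = 7 + 6 = 13)
d(P, C) = C + P
-2173370 - d(-2, X)*E(13)*(-156) = -2173370 - (13 - 2)*(-3)*(-156) = -2173370 - 11*(-3)*(-156) = -2173370 - (-33)*(-156) = -2173370 - 1*5148 = -2173370 - 5148 = -2178518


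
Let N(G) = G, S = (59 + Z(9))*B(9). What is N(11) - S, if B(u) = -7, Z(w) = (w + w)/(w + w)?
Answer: 431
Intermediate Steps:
Z(w) = 1 (Z(w) = (2*w)/((2*w)) = (2*w)*(1/(2*w)) = 1)
S = -420 (S = (59 + 1)*(-7) = 60*(-7) = -420)
N(11) - S = 11 - 1*(-420) = 11 + 420 = 431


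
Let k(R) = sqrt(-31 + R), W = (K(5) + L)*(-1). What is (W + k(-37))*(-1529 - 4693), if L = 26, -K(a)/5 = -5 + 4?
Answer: 192882 - 12444*I*sqrt(17) ≈ 1.9288e+5 - 51308.0*I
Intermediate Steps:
K(a) = 5 (K(a) = -5*(-5 + 4) = -5*(-1) = 5)
W = -31 (W = (5 + 26)*(-1) = 31*(-1) = -31)
(W + k(-37))*(-1529 - 4693) = (-31 + sqrt(-31 - 37))*(-1529 - 4693) = (-31 + sqrt(-68))*(-6222) = (-31 + 2*I*sqrt(17))*(-6222) = 192882 - 12444*I*sqrt(17)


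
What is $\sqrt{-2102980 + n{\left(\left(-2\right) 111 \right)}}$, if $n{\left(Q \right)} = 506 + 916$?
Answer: $i \sqrt{2101558} \approx 1449.7 i$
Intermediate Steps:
$n{\left(Q \right)} = 1422$
$\sqrt{-2102980 + n{\left(\left(-2\right) 111 \right)}} = \sqrt{-2102980 + 1422} = \sqrt{-2101558} = i \sqrt{2101558}$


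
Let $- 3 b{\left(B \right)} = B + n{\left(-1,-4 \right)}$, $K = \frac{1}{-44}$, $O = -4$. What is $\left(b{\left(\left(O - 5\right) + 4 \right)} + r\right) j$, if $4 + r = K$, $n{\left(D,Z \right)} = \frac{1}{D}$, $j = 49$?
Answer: $- \frac{4361}{44} \approx -99.114$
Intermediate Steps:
$K = - \frac{1}{44} \approx -0.022727$
$b{\left(B \right)} = \frac{1}{3} - \frac{B}{3}$ ($b{\left(B \right)} = - \frac{B + \frac{1}{-1}}{3} = - \frac{B - 1}{3} = - \frac{-1 + B}{3} = \frac{1}{3} - \frac{B}{3}$)
$r = - \frac{177}{44}$ ($r = -4 - \frac{1}{44} = - \frac{177}{44} \approx -4.0227$)
$\left(b{\left(\left(O - 5\right) + 4 \right)} + r\right) j = \left(\left(\frac{1}{3} - \frac{\left(-4 - 5\right) + 4}{3}\right) - \frac{177}{44}\right) 49 = \left(\left(\frac{1}{3} - \frac{-9 + 4}{3}\right) - \frac{177}{44}\right) 49 = \left(\left(\frac{1}{3} - - \frac{5}{3}\right) - \frac{177}{44}\right) 49 = \left(\left(\frac{1}{3} + \frac{5}{3}\right) - \frac{177}{44}\right) 49 = \left(2 - \frac{177}{44}\right) 49 = \left(- \frac{89}{44}\right) 49 = - \frac{4361}{44}$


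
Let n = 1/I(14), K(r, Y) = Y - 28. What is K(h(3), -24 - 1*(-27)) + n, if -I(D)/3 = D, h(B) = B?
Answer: -1051/42 ≈ -25.024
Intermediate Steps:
I(D) = -3*D
K(r, Y) = -28 + Y
n = -1/42 (n = 1/(-3*14) = 1/(-42) = -1/42 ≈ -0.023810)
K(h(3), -24 - 1*(-27)) + n = (-28 + (-24 - 1*(-27))) - 1/42 = (-28 + (-24 + 27)) - 1/42 = (-28 + 3) - 1/42 = -25 - 1/42 = -1051/42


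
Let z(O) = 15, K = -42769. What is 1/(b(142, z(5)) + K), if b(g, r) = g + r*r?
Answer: -1/42402 ≈ -2.3584e-5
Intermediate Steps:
b(g, r) = g + r²
1/(b(142, z(5)) + K) = 1/((142 + 15²) - 42769) = 1/((142 + 225) - 42769) = 1/(367 - 42769) = 1/(-42402) = -1/42402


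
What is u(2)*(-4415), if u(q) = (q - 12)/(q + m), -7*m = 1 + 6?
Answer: 44150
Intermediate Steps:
m = -1 (m = -(1 + 6)/7 = -⅐*7 = -1)
u(q) = (-12 + q)/(-1 + q) (u(q) = (q - 12)/(q - 1) = (-12 + q)/(-1 + q))
u(2)*(-4415) = ((-12 + 2)/(-1 + 2))*(-4415) = (-10/1)*(-4415) = (1*(-10))*(-4415) = -10*(-4415) = 44150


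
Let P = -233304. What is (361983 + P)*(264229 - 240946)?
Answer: 2996033157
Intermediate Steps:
(361983 + P)*(264229 - 240946) = (361983 - 233304)*(264229 - 240946) = 128679*23283 = 2996033157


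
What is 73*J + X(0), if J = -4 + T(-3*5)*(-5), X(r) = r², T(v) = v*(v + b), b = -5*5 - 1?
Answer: -224767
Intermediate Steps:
b = -26 (b = -25 - 1 = -26)
T(v) = v*(-26 + v) (T(v) = v*(v - 26) = v*(-26 + v))
J = -3079 (J = -4 + ((-3*5)*(-26 - 3*5))*(-5) = -4 - 15*(-26 - 15)*(-5) = -4 - 15*(-41)*(-5) = -4 + 615*(-5) = -4 - 3075 = -3079)
73*J + X(0) = 73*(-3079) + 0² = -224767 + 0 = -224767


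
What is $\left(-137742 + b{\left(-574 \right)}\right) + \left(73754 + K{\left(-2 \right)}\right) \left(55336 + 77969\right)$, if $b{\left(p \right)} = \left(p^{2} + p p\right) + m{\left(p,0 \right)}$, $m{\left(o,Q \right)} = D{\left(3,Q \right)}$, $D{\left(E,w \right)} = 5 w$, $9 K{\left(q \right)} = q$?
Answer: $\frac{29496805670}{3} \approx 9.8323 \cdot 10^{9}$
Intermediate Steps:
$K{\left(q \right)} = \frac{q}{9}$
$m{\left(o,Q \right)} = 5 Q$
$b{\left(p \right)} = 2 p^{2}$ ($b{\left(p \right)} = \left(p^{2} + p p\right) + 5 \cdot 0 = \left(p^{2} + p^{2}\right) + 0 = 2 p^{2} + 0 = 2 p^{2}$)
$\left(-137742 + b{\left(-574 \right)}\right) + \left(73754 + K{\left(-2 \right)}\right) \left(55336 + 77969\right) = \left(-137742 + 2 \left(-574\right)^{2}\right) + \left(73754 + \frac{1}{9} \left(-2\right)\right) \left(55336 + 77969\right) = \left(-137742 + 2 \cdot 329476\right) + \left(73754 - \frac{2}{9}\right) 133305 = \left(-137742 + 658952\right) + \frac{663784}{9} \cdot 133305 = 521210 + \frac{29495242040}{3} = \frac{29496805670}{3}$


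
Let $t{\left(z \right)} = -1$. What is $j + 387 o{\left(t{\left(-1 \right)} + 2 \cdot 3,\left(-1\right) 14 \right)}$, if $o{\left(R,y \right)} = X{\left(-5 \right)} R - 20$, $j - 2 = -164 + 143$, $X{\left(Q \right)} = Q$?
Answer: $-17434$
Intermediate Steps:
$j = -19$ ($j = 2 + \left(-164 + 143\right) = 2 - 21 = -19$)
$o{\left(R,y \right)} = -20 - 5 R$ ($o{\left(R,y \right)} = - 5 R - 20 = -20 - 5 R$)
$j + 387 o{\left(t{\left(-1 \right)} + 2 \cdot 3,\left(-1\right) 14 \right)} = -19 + 387 \left(-20 - 5 \left(-1 + 2 \cdot 3\right)\right) = -19 + 387 \left(-20 - 5 \left(-1 + 6\right)\right) = -19 + 387 \left(-20 - 25\right) = -19 + 387 \left(-45\right) = -19 - 17415 = -17434$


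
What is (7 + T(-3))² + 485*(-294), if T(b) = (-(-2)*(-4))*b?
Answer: -141629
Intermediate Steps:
T(b) = -8*b (T(b) = (-1*8)*b = -8*b)
(7 + T(-3))² + 485*(-294) = (7 - 8*(-3))² + 485*(-294) = (7 + 24)² - 142590 = 31² - 142590 = 961 - 142590 = -141629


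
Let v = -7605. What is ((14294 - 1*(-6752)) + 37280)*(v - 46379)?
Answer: -3148670784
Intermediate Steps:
((14294 - 1*(-6752)) + 37280)*(v - 46379) = ((14294 - 1*(-6752)) + 37280)*(-7605 - 46379) = ((14294 + 6752) + 37280)*(-53984) = (21046 + 37280)*(-53984) = 58326*(-53984) = -3148670784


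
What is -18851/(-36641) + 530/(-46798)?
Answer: 431384684/857362759 ≈ 0.50315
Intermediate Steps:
-18851/(-36641) + 530/(-46798) = -18851*(-1/36641) + 530*(-1/46798) = 18851/36641 - 265/23399 = 431384684/857362759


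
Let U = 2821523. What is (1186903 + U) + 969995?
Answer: 4978421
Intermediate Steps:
(1186903 + U) + 969995 = (1186903 + 2821523) + 969995 = 4008426 + 969995 = 4978421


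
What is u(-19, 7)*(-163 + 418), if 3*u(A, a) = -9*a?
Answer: -5355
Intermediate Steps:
u(A, a) = -3*a (u(A, a) = (-9*a)/3 = -3*a)
u(-19, 7)*(-163 + 418) = (-3*7)*(-163 + 418) = -21*255 = -5355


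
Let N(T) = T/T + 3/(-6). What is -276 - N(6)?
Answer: -553/2 ≈ -276.50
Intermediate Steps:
N(T) = ½ (N(T) = 1 + 3*(-⅙) = 1 - ½ = ½)
-276 - N(6) = -276 - 1*½ = -276 - ½ = -553/2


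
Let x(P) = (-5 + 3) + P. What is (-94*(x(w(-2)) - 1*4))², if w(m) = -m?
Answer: 141376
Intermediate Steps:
x(P) = -2 + P
(-94*(x(w(-2)) - 1*4))² = (-94*((-2 - 1*(-2)) - 1*4))² = (-94*((-2 + 2) - 4))² = (-94*(0 - 4))² = (-94*(-4))² = 376² = 141376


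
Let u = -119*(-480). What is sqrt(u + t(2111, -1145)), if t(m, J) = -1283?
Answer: sqrt(55837) ≈ 236.30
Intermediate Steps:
u = 57120
sqrt(u + t(2111, -1145)) = sqrt(57120 - 1283) = sqrt(55837)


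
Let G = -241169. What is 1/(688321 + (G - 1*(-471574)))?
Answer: 1/918726 ≈ 1.0885e-6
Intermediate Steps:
1/(688321 + (G - 1*(-471574))) = 1/(688321 + (-241169 - 1*(-471574))) = 1/(688321 + (-241169 + 471574)) = 1/(688321 + 230405) = 1/918726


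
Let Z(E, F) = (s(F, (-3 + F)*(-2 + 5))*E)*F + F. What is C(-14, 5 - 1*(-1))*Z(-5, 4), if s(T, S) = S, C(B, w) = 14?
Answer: -784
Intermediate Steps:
Z(E, F) = F + E*F*(-9 + 3*F) (Z(E, F) = (((-3 + F)*(-2 + 5))*E)*F + F = (((-3 + F)*3)*E)*F + F = ((-9 + 3*F)*E)*F + F = (E*(-9 + 3*F))*F + F = E*F*(-9 + 3*F) + F = F + E*F*(-9 + 3*F))
C(-14, 5 - 1*(-1))*Z(-5, 4) = 14*(4*(1 + 3*(-5)*(-3 + 4))) = 14*(4*(1 + 3*(-5)*1)) = 14*(4*(1 - 15)) = 14*(4*(-14)) = 14*(-56) = -784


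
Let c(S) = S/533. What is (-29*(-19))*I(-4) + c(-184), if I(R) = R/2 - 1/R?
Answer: -2056517/2132 ≈ -964.60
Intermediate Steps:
I(R) = R/2 - 1/R (I(R) = R*(½) - 1/R = R/2 - 1/R)
c(S) = S/533 (c(S) = S*(1/533) = S/533)
(-29*(-19))*I(-4) + c(-184) = (-29*(-19))*((½)*(-4) - 1/(-4)) + (1/533)*(-184) = 551*(-2 - 1*(-¼)) - 184/533 = 551*(-2 + ¼) - 184/533 = 551*(-7/4) - 184/533 = -3857/4 - 184/533 = -2056517/2132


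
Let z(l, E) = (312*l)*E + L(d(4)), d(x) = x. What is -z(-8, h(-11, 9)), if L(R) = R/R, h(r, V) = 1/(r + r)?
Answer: -1259/11 ≈ -114.45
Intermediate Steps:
h(r, V) = 1/(2*r)
L(R) = 1
z(l, E) = 1 + 312*E*l (z(l, E) = (312*l)*E + 1 = 312*E*l + 1 = 1 + 312*E*l)
-z(-8, h(-11, 9)) = -(1 + 312*((1/2)/(-11))*(-8)) = -(1 + 312*((1/2)*(-1/11))*(-8)) = -(1 + 312*(-1/22)*(-8)) = -(1 + 1248/11) = -1*1259/11 = -1259/11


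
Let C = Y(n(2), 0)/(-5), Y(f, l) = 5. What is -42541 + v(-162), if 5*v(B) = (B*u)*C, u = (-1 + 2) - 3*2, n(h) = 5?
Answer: -42703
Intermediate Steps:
C = -1 (C = 5/(-5) = 5*(-⅕) = -1)
u = -5 (u = 1 - 6 = -5)
v(B) = B (v(B) = ((B*(-5))*(-1))/5 = (-5*B*(-1))/5 = (5*B)/5 = B)
-42541 + v(-162) = -42541 - 162 = -42703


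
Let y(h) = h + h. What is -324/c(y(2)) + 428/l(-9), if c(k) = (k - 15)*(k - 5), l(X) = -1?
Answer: -5032/11 ≈ -457.45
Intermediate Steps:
y(h) = 2*h
c(k) = (-15 + k)*(-5 + k)
-324/c(y(2)) + 428/l(-9) = -324/(75 + (2*2)² - 40*2) + 428/(-1) = -324/(75 + 4² - 20*4) + 428*(-1) = -324/(75 + 16 - 80) - 428 = -324/11 - 428 = -5032/11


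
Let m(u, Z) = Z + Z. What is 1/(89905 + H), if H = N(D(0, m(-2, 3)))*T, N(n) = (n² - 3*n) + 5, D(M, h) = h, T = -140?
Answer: 1/86685 ≈ 1.1536e-5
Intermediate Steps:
m(u, Z) = 2*Z
N(n) = 5 + n² - 3*n
H = -3220 (H = (5 + (2*3)² - 6*3)*(-140) = (5 + 6² - 3*6)*(-140) = (5 + 36 - 18)*(-140) = 23*(-140) = -3220)
1/(89905 + H) = 1/(89905 - 3220) = 1/86685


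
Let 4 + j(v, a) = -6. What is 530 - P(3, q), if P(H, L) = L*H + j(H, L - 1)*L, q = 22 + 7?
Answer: 733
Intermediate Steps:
j(v, a) = -10 (j(v, a) = -4 - 6 = -10)
q = 29
P(H, L) = -10*L + H*L (P(H, L) = L*H - 10*L = H*L - 10*L = -10*L + H*L)
530 - P(3, q) = 530 - 29*(-10 + 3) = 530 - 29*(-7) = 530 - 1*(-203) = 530 + 203 = 733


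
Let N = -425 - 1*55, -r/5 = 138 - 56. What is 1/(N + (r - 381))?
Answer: -1/1271 ≈ -0.00078678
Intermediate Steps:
r = -410 (r = -5*(138 - 56) = -5*82 = -410)
N = -480 (N = -425 - 55 = -480)
1/(N + (r - 381)) = 1/(-480 + (-410 - 381)) = 1/(-480 - 791) = 1/(-1271) = -1/1271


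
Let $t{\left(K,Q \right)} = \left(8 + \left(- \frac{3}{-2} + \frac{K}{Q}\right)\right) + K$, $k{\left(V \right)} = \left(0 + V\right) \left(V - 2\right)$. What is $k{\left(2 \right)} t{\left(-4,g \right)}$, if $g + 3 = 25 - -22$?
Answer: $0$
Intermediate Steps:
$g = 44$ ($g = -3 + \left(25 - -22\right) = -3 + \left(25 + 22\right) = -3 + 47 = 44$)
$k{\left(V \right)} = V \left(-2 + V\right)$
$t{\left(K,Q \right)} = \frac{19}{2} + K + \frac{K}{Q}$ ($t{\left(K,Q \right)} = \left(8 + \left(\left(-3\right) \left(- \frac{1}{2}\right) + \frac{K}{Q}\right)\right) + K = \left(8 + \left(\frac{3}{2} + \frac{K}{Q}\right)\right) + K = \left(\frac{19}{2} + \frac{K}{Q}\right) + K = \frac{19}{2} + K + \frac{K}{Q}$)
$k{\left(2 \right)} t{\left(-4,g \right)} = 2 \left(-2 + 2\right) \left(\frac{19}{2} - 4 - \frac{4}{44}\right) = 2 \cdot 0 \left(\frac{19}{2} - 4 - \frac{1}{11}\right) = 0 \left(\frac{19}{2} - 4 - \frac{1}{11}\right) = 0 \cdot \frac{119}{22} = 0$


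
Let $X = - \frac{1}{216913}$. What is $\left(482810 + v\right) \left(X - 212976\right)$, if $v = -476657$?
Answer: $- \frac{284251759786617}{216913} \approx -1.3104 \cdot 10^{9}$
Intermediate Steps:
$X = - \frac{1}{216913}$ ($X = \left(-1\right) \frac{1}{216913} = - \frac{1}{216913} \approx -4.6101 \cdot 10^{-6}$)
$\left(482810 + v\right) \left(X - 212976\right) = \left(482810 - 476657\right) \left(- \frac{1}{216913} - 212976\right) = 6153 \left(- \frac{46197263089}{216913}\right) = - \frac{284251759786617}{216913}$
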